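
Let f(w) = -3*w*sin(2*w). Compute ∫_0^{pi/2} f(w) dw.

-3*pi/4

Integrate by parts once (u = w, dv = -3*sin(2*w) dw).
An antiderivative is F(w) = 3*w*cos(2*w)/2 - 3*sin(2*w)/4.
Then F(pi/2) - F(0) = (-3*pi/4) - (0) = -3*pi/4.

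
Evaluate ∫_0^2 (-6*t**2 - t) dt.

By the power rule, an antiderivative is F(t) = -2*t**3 - t**2/2.
Then F(2) - F(0) = (-18) - (0) = -18.

-18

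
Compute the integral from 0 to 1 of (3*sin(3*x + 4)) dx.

-cos(7) + cos(4)

Let u = 3*x + 4, so du = 3 dx. When x = 0, u = 4; when x = 1, u = 7.
The integral becomes ∫ sin(u) du from 4 to 7, with antiderivative -cos(u).
Back in x: F(x) = -cos(3*x + 4).
Then F(1) - F(0) = (-cos(7)) - (-cos(4)) = -cos(7) + cos(4).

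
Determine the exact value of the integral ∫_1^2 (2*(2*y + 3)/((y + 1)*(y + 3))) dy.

-7*log(2) + log(3) + 3*log(5)

Factor the denominator: y**2 + 4*y + 3 = (y + 3)(y + 1).
Partial fractions: 2*(2*y + 3)/((y + 1)*(y + 3)) = 3/(y + 3) + 1/(y + 1).
An antiderivative is F(y) = log(y + 1) + 3*log(y + 3).
Then F(2) - F(1) = (log(3) + 3*log(5)) - (7*log(2)) = -7*log(2) + log(3) + 3*log(5).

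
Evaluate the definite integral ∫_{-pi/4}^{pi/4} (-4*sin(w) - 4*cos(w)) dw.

An antiderivative is F(w) = -4*sin(w) + 4*cos(w).
Then F(pi/4) - F(-pi/4) = (0) - (4*sqrt(2)) = -4*sqrt(2).

-4*sqrt(2)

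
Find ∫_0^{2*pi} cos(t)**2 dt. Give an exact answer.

pi

Use the identity cos^2(t) = (1 + cos(2*t))/2.
An antiderivative is F(t) = t/2 + sin(2*t)/4.
Then F(2*pi) - F(0) = (pi) - (0) = pi.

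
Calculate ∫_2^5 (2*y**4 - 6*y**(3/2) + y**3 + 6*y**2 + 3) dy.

By the power rule, an antiderivative is F(y) = -12*y**(5/2)/5 + 2*y**5/5 + y**4/4 + 2*y**3 + 3*y.
Then F(5) - F(2) = (6685/4 - 60*sqrt(5)) - (194/5 - 48*sqrt(2)/5) = -60*sqrt(5) + 48*sqrt(2)/5 + 32649/20.

-60*sqrt(5) + 48*sqrt(2)/5 + 32649/20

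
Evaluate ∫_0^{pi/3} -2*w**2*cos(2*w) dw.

Integrate by parts twice (u = w^2, dv = -2*cos(2*w) dw).
An antiderivative is F(w) = -w**2*sin(2*w) - w*cos(2*w) + sin(2*w)/2.
Then F(pi/3) - F(0) = (-sqrt(3)*pi**2/18 + sqrt(3)/4 + pi/6) - (0) = -sqrt(3)*pi**2/18 + sqrt(3)/4 + pi/6.

-sqrt(3)*pi**2/18 + sqrt(3)/4 + pi/6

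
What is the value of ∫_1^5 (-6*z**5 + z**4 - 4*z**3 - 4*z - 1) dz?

By the power rule, an antiderivative is F(z) = -z**6 + z**5/5 - z**4 - 2*z**2 - z.
Then F(5) - F(1) = (-15680) - (-24/5) = -78376/5.

-78376/5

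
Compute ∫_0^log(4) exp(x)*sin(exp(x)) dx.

cos(1) - cos(4)

Let u = exp(x), so du = exp(x) dx. When x = 0, u = 1; when x = log(4), u = 4.
The integral becomes ∫ sin(u) du from 1 to 4, with antiderivative -cos(u).
Back in x: F(x) = -cos(exp(x)).
Then F(log(4)) - F(0) = (-cos(4)) - (-cos(1)) = cos(1) - cos(4).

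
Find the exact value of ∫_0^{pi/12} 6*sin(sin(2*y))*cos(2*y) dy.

Let u = sin(2*y), so du = 2*cos(2*y) dy. When y = 0, u = 0; when y = pi/12, u = 1/2.
The integral becomes 3·∫ sin(u) du from 0 to 1/2, with antiderivative -3*cos(u).
Back in y: F(y) = -3*cos(sin(2*y)).
Then F(pi/12) - F(0) = (-3*cos(1/2)) - (-3) = 3 - 3*cos(1/2).

3 - 3*cos(1/2)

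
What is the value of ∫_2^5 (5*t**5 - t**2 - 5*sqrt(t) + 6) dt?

-50*sqrt(5)/3 + 20*sqrt(2)/3 + 25893/2

By the power rule, an antiderivative is F(t) = 5*t**6/6 - 10*t**(3/2)/3 - t**3/3 + 6*t.
Then F(5) - F(2) = (78055/6 - 50*sqrt(5)/3) - (188/3 - 20*sqrt(2)/3) = -50*sqrt(5)/3 + 20*sqrt(2)/3 + 25893/2.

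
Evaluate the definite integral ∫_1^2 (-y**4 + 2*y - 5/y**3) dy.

By the power rule, an antiderivative is F(y) = -y**5/5 + y**2 + 5/(2*y**2).
Then F(2) - F(1) = (-71/40) - (33/10) = -203/40.

-203/40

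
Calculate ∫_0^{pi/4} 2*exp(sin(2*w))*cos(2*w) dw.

Let u = sin(2*w), so du = 2*cos(2*w) dw. When w = 0, u = 0; when w = pi/4, u = 1.
The integral becomes ∫ exp(u) du from 0 to 1, with antiderivative exp(u).
Back in w: F(w) = exp(sin(2*w)).
Then F(pi/4) - F(0) = (E) - (1) = -1 + E.

-1 + E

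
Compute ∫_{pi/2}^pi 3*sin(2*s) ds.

An antiderivative is F(s) = -3*cos(2*s)/2.
Then F(pi) - F(pi/2) = (-3/2) - (3/2) = -3.

-3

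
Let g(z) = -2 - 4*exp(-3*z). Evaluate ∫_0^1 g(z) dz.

-10/3 + 4*exp(-3)/3

An antiderivative is F(z) = -2*z + 4*exp(-3*z)/3.
Then F(1) - F(0) = (-2 + 4*exp(-3)/3) - (4/3) = -10/3 + 4*exp(-3)/3.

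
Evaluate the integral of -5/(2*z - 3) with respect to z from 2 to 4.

An antiderivative is F(z) = -5*log(2*z - 3)/2.
Then F(4) - F(2) = (-5*log(5)/2) - (0) = -5*log(5)/2.

-5*log(5)/2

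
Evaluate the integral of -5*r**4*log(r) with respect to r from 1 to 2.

31/5 - 32*log(2)

Integrate by parts once (u = ln r, dv = -5*r**4 dr).
An antiderivative is F(r) = -r**5*(5*log(r) - 1)/5.
Then F(2) - F(1) = (32/5 - 32*log(2)) - (1/5) = 31/5 - 32*log(2).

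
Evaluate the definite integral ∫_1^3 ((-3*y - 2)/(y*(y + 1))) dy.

Factor the denominator: y**2 + y = (y + 1)y.
Partial fractions: (-3*y - 2)/(y*(y + 1)) = -1/(y + 1) - 2/y.
An antiderivative is F(y) = -2*log(y) - log(y + 1).
Then F(3) - F(1) = (-log(36)) - (-log(2)) = -log(18).

-log(18)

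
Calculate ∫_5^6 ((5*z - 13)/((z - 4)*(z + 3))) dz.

-11*log(2) + 8*log(3)

Factor the denominator: z**2 - z - 12 = (z + 3)(z - 4).
Partial fractions: (5*z - 13)/((z - 4)*(z + 3)) = 4/(z + 3) + 1/(z - 4).
An antiderivative is F(z) = log(z - 4) + 4*log(z + 3).
Then F(6) - F(5) = (log(2) + 8*log(3)) - (12*log(2)) = -11*log(2) + 8*log(3).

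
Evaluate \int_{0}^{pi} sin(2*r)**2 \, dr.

Use the identity sin^2(2*r) = (1 - cos(4*r))/2.
An antiderivative is F(r) = r/2 - sin(4*r)/8.
Then F(pi) - F(0) = (pi/2) - (0) = pi/2.

pi/2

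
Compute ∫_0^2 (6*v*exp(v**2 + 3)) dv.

-3*(1 - exp(4))*exp(3)

Let u = v**2 + 3, so du = 2*v dv. When v = 0, u = 3; when v = 2, u = 7.
The integral becomes 3·∫ exp(u) du from 3 to 7, with antiderivative 3*exp(u).
Back in v: F(v) = 3*exp(v**2 + 3).
Then F(2) - F(0) = (3*exp(7)) - (3*exp(3)) = -3*(1 - exp(4))*exp(3).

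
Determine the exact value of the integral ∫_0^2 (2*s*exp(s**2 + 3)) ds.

Let u = s**2 + 3, so du = 2*s ds. When s = 0, u = 3; when s = 2, u = 7.
The integral becomes ∫ exp(u) du from 3 to 7, with antiderivative exp(u).
Back in s: F(s) = exp(s**2 + 3).
Then F(2) - F(0) = (exp(7)) - (exp(3)) = -exp(3) + exp(7).

-exp(3) + exp(7)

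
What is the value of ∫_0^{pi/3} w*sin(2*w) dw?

sqrt(3)/8 + pi/12

Integrate by parts once (u = w, dv = sin(2*w) dw).
An antiderivative is F(w) = -w*cos(2*w)/2 + sin(2*w)/4.
Then F(pi/3) - F(0) = (sqrt(3)/8 + pi/12) - (0) = sqrt(3)/8 + pi/12.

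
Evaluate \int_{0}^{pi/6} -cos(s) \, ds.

An antiderivative is F(s) = -sin(s).
Then F(pi/6) - F(0) = (-1/2) - (0) = -1/2.

-1/2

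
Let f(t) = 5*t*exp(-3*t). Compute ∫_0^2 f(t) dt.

Integrate by parts once (u = t, dv = 5*exp(-3*t) dt).
An antiderivative is F(t) = (-15*t - 5)*exp(-3*t)/9.
Then F(2) - F(0) = (-35*exp(-6)/9) - (-5/9) = 5/9 - 35*exp(-6)/9.

5/9 - 35*exp(-6)/9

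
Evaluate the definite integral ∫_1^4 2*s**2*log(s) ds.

Integrate by parts once (u = ln s, dv = 2*s**2 ds).
An antiderivative is F(s) = 2*s**3*(3*log(s) - 1)/9.
Then F(4) - F(1) = (-128/9 + 256*log(2)/3) - (-2/9) = -14 + 256*log(2)/3.

-14 + 256*log(2)/3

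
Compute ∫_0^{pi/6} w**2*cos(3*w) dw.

-2/27 + pi**2/108

Integrate by parts twice (u = w^2, dv = cos(3*w) dw).
An antiderivative is F(w) = w**2*sin(3*w)/3 + 2*w*cos(3*w)/9 - 2*sin(3*w)/27.
Then F(pi/6) - F(0) = (-2/27 + pi**2/108) - (0) = -2/27 + pi**2/108.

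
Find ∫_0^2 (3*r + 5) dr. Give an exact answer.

16

By the power rule, an antiderivative is F(r) = 3*r**2/2 + 5*r.
Then F(2) - F(0) = (16) - (0) = 16.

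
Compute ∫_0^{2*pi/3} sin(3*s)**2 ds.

pi/3

Use the identity sin^2(3*s) = (1 - cos(6*s))/2.
An antiderivative is F(s) = s/2 - sin(6*s)/12.
Then F(2*pi/3) - F(0) = (pi/3) - (0) = pi/3.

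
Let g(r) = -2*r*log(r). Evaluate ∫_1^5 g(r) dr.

12 - 25*log(5)

Integrate by parts once (u = ln r, dv = -2*r dr).
An antiderivative is F(r) = -r**2*(2*log(r) - 1)/2.
Then F(5) - F(1) = (25/2 - 25*log(5)) - (1/2) = 12 - 25*log(5).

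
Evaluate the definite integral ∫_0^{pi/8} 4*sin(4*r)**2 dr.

pi/4

Use the identity sin^2(4*r) = (1 - cos(8*r))/2.
An antiderivative is F(r) = 2*r - sin(8*r)/4.
Then F(pi/8) - F(0) = (pi/4) - (0) = pi/4.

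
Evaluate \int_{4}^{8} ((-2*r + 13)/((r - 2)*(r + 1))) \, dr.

-7*log(3) + 5*log(5)

Factor the denominator: r**2 - r - 2 = (r + 1)(r - 2).
Partial fractions: (-2*r + 13)/((r - 2)*(r + 1)) = -5/(r + 1) + 3/(r - 2).
An antiderivative is F(r) = 3*log(r - 2) - 5*log(r + 1).
Then F(8) - F(4) = (-7*log(3) + 3*log(2)) - (-5*log(5) + 3*log(2)) = -7*log(3) + 5*log(5).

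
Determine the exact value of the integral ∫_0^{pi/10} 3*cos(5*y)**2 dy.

3*pi/20

Use the identity cos^2(5*y) = (1 + cos(10*y))/2.
An antiderivative is F(y) = 3*y/2 + 3*sin(10*y)/20.
Then F(pi/10) - F(0) = (3*pi/20) - (0) = 3*pi/20.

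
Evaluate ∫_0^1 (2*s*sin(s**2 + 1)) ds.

-cos(2) + cos(1)

Let u = s**2 + 1, so du = 2*s ds. When s = 0, u = 1; when s = 1, u = 2.
The integral becomes ∫ sin(u) du from 1 to 2, with antiderivative -cos(u).
Back in s: F(s) = -cos(s**2 + 1).
Then F(1) - F(0) = (-cos(2)) - (-cos(1)) = -cos(2) + cos(1).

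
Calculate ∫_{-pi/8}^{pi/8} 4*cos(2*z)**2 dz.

1 + pi/2

Use the identity cos^2(2*z) = (1 + cos(4*z))/2.
An antiderivative is F(z) = 2*z + sin(4*z)/2.
Then F(pi/8) - F(-pi/8) = (1/2 + pi/4) - (-pi/4 - 1/2) = 1 + pi/2.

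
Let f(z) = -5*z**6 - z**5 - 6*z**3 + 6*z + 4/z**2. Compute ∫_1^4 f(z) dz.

By the power rule, an antiderivative is F(z) = -5*z**7/7 - z**6/6 - 3*z**4/2 + 3*z**2 - 4/z.
Then F(4) - F(1) = (-267173/21) - (-71/21) = -89034/7.

-89034/7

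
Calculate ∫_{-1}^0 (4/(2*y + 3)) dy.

log(9)

An antiderivative is F(y) = 2*log(2*y + 3).
Then F(0) - F(-1) = (log(9)) - (0) = log(9).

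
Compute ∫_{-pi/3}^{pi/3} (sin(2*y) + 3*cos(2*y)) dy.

An antiderivative is F(y) = 3*sin(2*y)/2 - cos(2*y)/2.
Then F(pi/3) - F(-pi/3) = (1/4 + 3*sqrt(3)/4) - (1/4 - 3*sqrt(3)/4) = 3*sqrt(3)/2.

3*sqrt(3)/2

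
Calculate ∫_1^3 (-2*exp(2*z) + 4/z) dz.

-exp(6) + log(81) + exp(2)

An antiderivative is F(z) = -exp(2*z) + 4*log(z).
Then F(3) - F(1) = (-exp(6) + log(81)) - (-exp(2)) = -exp(6) + log(81) + exp(2).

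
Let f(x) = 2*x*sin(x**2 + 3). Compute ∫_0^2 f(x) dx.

cos(3) - cos(7)

Let u = x**2 + 3, so du = 2*x dx. When x = 0, u = 3; when x = 2, u = 7.
The integral becomes ∫ sin(u) du from 3 to 7, with antiderivative -cos(u).
Back in x: F(x) = -cos(x**2 + 3).
Then F(2) - F(0) = (-cos(7)) - (-cos(3)) = cos(3) - cos(7).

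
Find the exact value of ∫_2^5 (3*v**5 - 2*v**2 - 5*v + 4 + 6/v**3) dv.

By the power rule, an antiderivative is F(v) = v**6/2 - 2*v**3/3 - 5*v**2/2 + 4*v - 3/v**2.
Then F(5) - F(2) = (576491/75) - (287/12) = 766263/100.

766263/100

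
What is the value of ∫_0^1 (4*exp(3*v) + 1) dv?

-1/3 + 4*exp(3)/3

An antiderivative is F(v) = 4*exp(3*v)/3 + v.
Then F(1) - F(0) = (1 + 4*exp(3)/3) - (4/3) = -1/3 + 4*exp(3)/3.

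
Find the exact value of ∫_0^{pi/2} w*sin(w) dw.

Integrate by parts once (u = w, dv = sin(w) dw).
An antiderivative is F(w) = -w*cos(w) + sin(w).
Then F(pi/2) - F(0) = (1) - (0) = 1.

1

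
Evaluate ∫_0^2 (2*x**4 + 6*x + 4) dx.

By the power rule, an antiderivative is F(x) = 2*x**5/5 + 3*x**2 + 4*x.
Then F(2) - F(0) = (164/5) - (0) = 164/5.

164/5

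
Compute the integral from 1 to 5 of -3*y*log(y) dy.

18 - 75*log(5)/2

Integrate by parts once (u = ln y, dv = -3*y dy).
An antiderivative is F(y) = -3*y**2*(2*log(y) - 1)/4.
Then F(5) - F(1) = (75/4 - 75*log(5)/2) - (3/4) = 18 - 75*log(5)/2.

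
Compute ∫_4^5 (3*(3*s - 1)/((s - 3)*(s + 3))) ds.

Factor the denominator: s**2 - 9 = (s + 3)(s - 3).
Partial fractions: 3*(3*s - 1)/((s - 3)*(s + 3)) = 5/(s + 3) + 4/(s - 3).
An antiderivative is F(s) = 4*log(s - 3) + 5*log(s + 3).
Then F(5) - F(4) = (19*log(2)) - (5*log(7)) = -5*log(7) + 19*log(2).

-5*log(7) + 19*log(2)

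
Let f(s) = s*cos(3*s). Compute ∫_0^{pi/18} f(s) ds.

-1/9 + pi/108 + sqrt(3)/18

Integrate by parts once (u = s, dv = cos(3*s) ds).
An antiderivative is F(s) = s*sin(3*s)/3 + cos(3*s)/9.
Then F(pi/18) - F(0) = (pi/108 + sqrt(3)/18) - (1/9) = -1/9 + pi/108 + sqrt(3)/18.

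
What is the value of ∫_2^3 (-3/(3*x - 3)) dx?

-log(2)

An antiderivative is F(x) = -log(3*x - 3).
Then F(3) - F(2) = (-log(6)) - (-log(3)) = -log(2).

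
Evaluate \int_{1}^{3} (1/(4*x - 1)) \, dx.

-log(3)/4 + log(11)/4

An antiderivative is F(x) = log(4*x - 1)/4.
Then F(3) - F(1) = (log(11)/4) - (log(3)/4) = -log(3)/4 + log(11)/4.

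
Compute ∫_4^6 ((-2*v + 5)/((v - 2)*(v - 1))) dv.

-3*log(5) + log(2) + 3*log(3)

Factor the denominator: v**2 - 3*v + 2 = (v - 1)(v - 2).
Partial fractions: (-2*v + 5)/((v - 2)*(v - 1)) = -3/(v - 1) + 1/(v - 2).
An antiderivative is F(v) = log(v - 2) - 3*log(v - 1).
Then F(6) - F(4) = (-3*log(5) + 2*log(2)) - (log(2/27)) = -3*log(5) + log(2) + 3*log(3).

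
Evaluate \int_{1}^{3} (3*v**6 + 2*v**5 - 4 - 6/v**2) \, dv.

By the power rule, an antiderivative is F(v) = 3*v**7/7 + v**6/3 - 4*v + 6/v.
Then F(3) - F(1) = (8192/7) - (58/21) = 24518/21.

24518/21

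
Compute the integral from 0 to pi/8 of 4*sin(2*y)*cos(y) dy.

Use the identity sin(2*y)cos(y) = [sin(3*y) + sin(y)]/2.
An antiderivative is F(y) = -2*cos(y) - 2*cos(3*y)/3.
Then F(pi/8) - F(0) = (-sqrt(sqrt(2) + 2) - sqrt(2 - sqrt(2))/3) - (-8/3) = -sqrt(sqrt(2) + 2) - sqrt(2 - sqrt(2))/3 + 8/3.

-sqrt(sqrt(2) + 2) - sqrt(2 - sqrt(2))/3 + 8/3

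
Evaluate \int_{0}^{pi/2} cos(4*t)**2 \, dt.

Use the identity cos^2(4*t) = (1 + cos(8*t))/2.
An antiderivative is F(t) = t/2 + sin(8*t)/16.
Then F(pi/2) - F(0) = (pi/4) - (0) = pi/4.

pi/4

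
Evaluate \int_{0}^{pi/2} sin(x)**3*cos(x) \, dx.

Let u = sin(x), so du = cos(x) dx. When x = 0, u = 0; when x = pi/2, u = 1.
The integral becomes ∫ u**3 du from 0 to 1, with antiderivative u**4/4.
Back in x: F(x) = sin(x)**4/4.
Then F(pi/2) - F(0) = (1/4) - (0) = 1/4.

1/4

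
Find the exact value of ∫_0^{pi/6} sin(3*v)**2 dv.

Use the identity sin^2(3*v) = (1 - cos(6*v))/2.
An antiderivative is F(v) = v/2 - sin(6*v)/12.
Then F(pi/6) - F(0) = (pi/12) - (0) = pi/12.

pi/12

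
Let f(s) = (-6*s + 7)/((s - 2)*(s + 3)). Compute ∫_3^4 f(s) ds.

-5*log(7) + 4*log(2) + 5*log(3)

Factor the denominator: s**2 + s - 6 = (s + 3)(s - 2).
Partial fractions: (-6*s + 7)/((s - 2)*(s + 3)) = -5/(s + 3) - 1/(s - 2).
An antiderivative is F(s) = -log(s - 2) - 5*log(s + 3).
Then F(4) - F(3) = (-5*log(7) - log(2)) - (-5*log(3) - 5*log(2)) = -5*log(7) + 4*log(2) + 5*log(3).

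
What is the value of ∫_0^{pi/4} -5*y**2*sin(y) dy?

Integrate by parts twice (u = y^2, dv = -5*sin(y) dy).
An antiderivative is F(y) = 5*y**2*cos(y) - 10*y*sin(y) - 10*cos(y).
Then F(pi/4) - F(0) = (5*sqrt(2)*(-32 - 8*pi + pi**2)/32) - (-10) = -5*sqrt(2) - 5*sqrt(2)*pi/4 + 5*sqrt(2)*pi**2/32 + 10.

-5*sqrt(2) - 5*sqrt(2)*pi/4 + 5*sqrt(2)*pi**2/32 + 10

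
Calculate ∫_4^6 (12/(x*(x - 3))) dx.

log(16)

Factor the denominator: x**2 - 3*x = x(x - 3).
Partial fractions: 12/(x*(x - 3)) = -4/x + 4/(x - 3).
An antiderivative is F(x) = -4*log(x) + 4*log(x - 3).
Then F(6) - F(4) = (-log(16)) - (-8*log(2)) = log(16).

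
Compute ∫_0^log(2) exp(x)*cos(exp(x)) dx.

-sin(1) + sin(2)

Let u = exp(x), so du = exp(x) dx. When x = 0, u = 1; when x = log(2), u = 2.
The integral becomes ∫ cos(u) du from 1 to 2, with antiderivative sin(u).
Back in x: F(x) = sin(exp(x)).
Then F(log(2)) - F(0) = (sin(2)) - (sin(1)) = -sin(1) + sin(2).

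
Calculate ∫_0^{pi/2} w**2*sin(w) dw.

-2 + pi

Integrate by parts twice (u = w^2, dv = sin(w) dw).
An antiderivative is F(w) = -w**2*cos(w) + 2*w*sin(w) + 2*cos(w).
Then F(pi/2) - F(0) = (pi) - (2) = -2 + pi.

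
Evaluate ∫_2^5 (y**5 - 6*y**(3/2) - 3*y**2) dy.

By the power rule, an antiderivative is F(y) = y**6/6 - 12*y**(5/2)/5 - y**3.
Then F(5) - F(2) = (14875/6 - 60*sqrt(5)) - (8/3 - 48*sqrt(2)/5) = -60*sqrt(5) + 48*sqrt(2)/5 + 4953/2.

-60*sqrt(5) + 48*sqrt(2)/5 + 4953/2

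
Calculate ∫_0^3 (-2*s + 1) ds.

-6

By the power rule, an antiderivative is F(s) = -s**2 + s.
Then F(3) - F(0) = (-6) - (0) = -6.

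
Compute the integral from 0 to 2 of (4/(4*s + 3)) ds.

log(11/3)

Let u = 4*s + 3, so du = 4 ds. When s = 0, u = 3; when s = 2, u = 11.
The integral becomes ∫ 1/u du from 3 to 11, with antiderivative log(u).
Back in s: F(s) = log(4*s + 3).
Then F(2) - F(0) = (log(11)) - (log(3)) = log(11/3).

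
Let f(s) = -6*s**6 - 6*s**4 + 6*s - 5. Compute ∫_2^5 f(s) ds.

-2468136/35

By the power rule, an antiderivative is F(s) = -6*s**7/7 - 6*s**5/5 + 3*s**2 - 5*s.
Then F(5) - F(2) = (-494650/7) - (-5114/35) = -2468136/35.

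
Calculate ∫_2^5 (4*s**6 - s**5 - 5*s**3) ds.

By the power rule, an antiderivative is F(s) = 4*s**7/7 - s**6/6 - 5*s**4/4.
Then F(5) - F(2) = (3465625/84) - (892/21) = 1154019/28.

1154019/28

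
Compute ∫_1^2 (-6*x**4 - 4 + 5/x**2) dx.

By the power rule, an antiderivative is F(x) = -6*x**5/5 - 4*x - 5/x.
Then F(2) - F(1) = (-489/10) - (-51/5) = -387/10.

-387/10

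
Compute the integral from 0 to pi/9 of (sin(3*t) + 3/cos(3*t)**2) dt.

1/6 + sqrt(3)

An antiderivative is F(t) = -cos(3*t)/3 + tan(3*t).
Then F(pi/9) - F(0) = (-1/6 + sqrt(3)) - (-1/3) = 1/6 + sqrt(3).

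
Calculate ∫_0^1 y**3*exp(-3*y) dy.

Integrate by parts 3 times (u = y^3, dv = exp(-3*y) dy).
An antiderivative is F(y) = (-9*y**3 - 9*y**2 - 6*y - 2)*exp(-3*y)/27.
Then F(1) - F(0) = (-26*exp(-3)/27) - (-2/27) = 2/27 - 26*exp(-3)/27.

2/27 - 26*exp(-3)/27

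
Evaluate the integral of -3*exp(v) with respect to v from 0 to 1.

3 - 3*E

An antiderivative is F(v) = -3*exp(v).
Then F(1) - F(0) = (-3*E) - (-3) = 3 - 3*E.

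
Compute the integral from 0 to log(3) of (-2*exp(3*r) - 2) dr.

-52/3 - log(9)

An antiderivative is F(r) = -2*exp(3*r)/3 - 2*r.
Then F(log(3)) - F(0) = (-18 - 2*log(3)) - (-2/3) = -52/3 - log(9).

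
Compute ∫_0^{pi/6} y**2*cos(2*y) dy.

-sqrt(3)/8 + sqrt(3)*pi**2/144 + pi/24

Integrate by parts twice (u = y^2, dv = cos(2*y) dy).
An antiderivative is F(y) = y**2*sin(2*y)/2 + y*cos(2*y)/2 - sin(2*y)/4.
Then F(pi/6) - F(0) = (-sqrt(3)/8 + sqrt(3)*pi**2/144 + pi/24) - (0) = -sqrt(3)/8 + sqrt(3)*pi**2/144 + pi/24.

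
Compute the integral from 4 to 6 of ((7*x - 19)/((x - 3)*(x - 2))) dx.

Factor the denominator: x**2 - 5*x + 6 = (x - 2)(x - 3).
Partial fractions: (7*x - 19)/((x - 3)*(x - 2)) = 5/(x - 2) + 2/(x - 3).
An antiderivative is F(x) = 2*log(x - 3) + 5*log(x - 2).
Then F(6) - F(4) = (2*log(3) + 10*log(2)) - (log(32)) = 2*log(3) + 5*log(2).

2*log(3) + 5*log(2)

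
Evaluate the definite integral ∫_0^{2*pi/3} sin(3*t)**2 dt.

Use the identity sin^2(3*t) = (1 - cos(6*t))/2.
An antiderivative is F(t) = t/2 - sin(6*t)/12.
Then F(2*pi/3) - F(0) = (pi/3) - (0) = pi/3.

pi/3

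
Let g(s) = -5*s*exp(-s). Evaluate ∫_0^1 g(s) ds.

-5 + 10*exp(-1)

Integrate by parts once (u = s, dv = -5*exp(-s) ds).
An antiderivative is F(s) = (5*s + 5)*exp(-s).
Then F(1) - F(0) = (10*exp(-1)) - (5) = -5 + 10*exp(-1).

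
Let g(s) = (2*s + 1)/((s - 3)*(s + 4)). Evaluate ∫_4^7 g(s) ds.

log(11/2)

Factor the denominator: s**2 + s - 12 = (s + 4)(s - 3).
Partial fractions: (2*s + 1)/((s - 3)*(s + 4)) = 1/(s + 4) + 1/(s - 3).
An antiderivative is F(s) = log(s - 3) + log(s + 4).
Then F(7) - F(4) = (log(44)) - (log(8)) = log(11/2).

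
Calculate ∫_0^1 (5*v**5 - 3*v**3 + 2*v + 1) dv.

By the power rule, an antiderivative is F(v) = 5*v**6/6 - 3*v**4/4 + v**2 + v.
Then F(1) - F(0) = (25/12) - (0) = 25/12.

25/12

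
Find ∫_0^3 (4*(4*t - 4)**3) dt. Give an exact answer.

960

Let u = 4*t - 4, so du = 4 dt. When t = 0, u = -4; when t = 3, u = 8.
The integral becomes ∫ u**3 du from -4 to 8, with antiderivative u**4/4.
Back in t: F(t) = (4*t - 4)**4/4.
Then F(3) - F(0) = (1024) - (64) = 960.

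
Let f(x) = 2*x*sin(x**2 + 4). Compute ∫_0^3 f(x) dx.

-cos(13) + cos(4)

Let u = x**2 + 4, so du = 2*x dx. When x = 0, u = 4; when x = 3, u = 13.
The integral becomes ∫ sin(u) du from 4 to 13, with antiderivative -cos(u).
Back in x: F(x) = -cos(x**2 + 4).
Then F(3) - F(0) = (-cos(13)) - (-cos(4)) = -cos(13) + cos(4).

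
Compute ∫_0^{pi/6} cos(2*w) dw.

sqrt(3)/4

An antiderivative is F(w) = sin(2*w)/2.
Then F(pi/6) - F(0) = (sqrt(3)/4) - (0) = sqrt(3)/4.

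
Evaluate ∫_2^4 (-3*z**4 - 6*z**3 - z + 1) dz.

-4796/5

By the power rule, an antiderivative is F(z) = -3*z**5/5 - 3*z**4/2 - z**2/2 + z.
Then F(4) - F(2) = (-5012/5) - (-216/5) = -4796/5.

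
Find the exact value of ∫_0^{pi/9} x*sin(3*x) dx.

-pi/54 + sqrt(3)/18

Integrate by parts once (u = x, dv = sin(3*x) dx).
An antiderivative is F(x) = -x*cos(3*x)/3 + sin(3*x)/9.
Then F(pi/9) - F(0) = (-pi/54 + sqrt(3)/18) - (0) = -pi/54 + sqrt(3)/18.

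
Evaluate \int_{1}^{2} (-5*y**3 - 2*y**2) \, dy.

-281/12

By the power rule, an antiderivative is F(y) = -5*y**4/4 - 2*y**3/3.
Then F(2) - F(1) = (-76/3) - (-23/12) = -281/12.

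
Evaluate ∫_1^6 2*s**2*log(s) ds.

Integrate by parts once (u = ln s, dv = 2*s**2 ds).
An antiderivative is F(s) = 2*s**3*(3*log(s) - 1)/9.
Then F(6) - F(1) = (-48 + 144*log(2) + 144*log(3)) - (-2/9) = -430/9 + 144*log(2) + 144*log(3).

-430/9 + 144*log(2) + 144*log(3)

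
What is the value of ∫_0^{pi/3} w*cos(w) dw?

-1/2 + sqrt(3)*pi/6

Integrate by parts once (u = w, dv = cos(w) dw).
An antiderivative is F(w) = w*sin(w) + cos(w).
Then F(pi/3) - F(0) = (1/2 + sqrt(3)*pi/6) - (1) = -1/2 + sqrt(3)*pi/6.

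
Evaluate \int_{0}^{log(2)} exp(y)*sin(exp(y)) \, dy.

Let u = exp(y), so du = exp(y) dy. When y = 0, u = 1; when y = log(2), u = 2.
The integral becomes ∫ sin(u) du from 1 to 2, with antiderivative -cos(u).
Back in y: F(y) = -cos(exp(y)).
Then F(log(2)) - F(0) = (-cos(2)) - (-cos(1)) = -cos(2) + cos(1).

-cos(2) + cos(1)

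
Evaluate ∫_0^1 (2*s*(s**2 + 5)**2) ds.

Let u = s**2 + 5, so du = 2*s ds. When s = 0, u = 5; when s = 1, u = 6.
The integral becomes ∫ u**2 du from 5 to 6, with antiderivative u**3/3.
Back in s: F(s) = (s**2 + 5)**3/3.
Then F(1) - F(0) = (72) - (125/3) = 91/3.

91/3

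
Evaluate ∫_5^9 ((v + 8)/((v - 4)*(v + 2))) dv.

Factor the denominator: v**2 - 2*v - 8 = (v + 2)(v - 4).
Partial fractions: (v + 8)/((v - 4)*(v + 2)) = -1/(v + 2) + 2/(v - 4).
An antiderivative is F(v) = 2*log(v - 4) - log(v + 2).
Then F(9) - F(5) = (log(25/11)) - (-log(7)) = -log(11) + log(7) + 2*log(5).

-log(11) + log(7) + 2*log(5)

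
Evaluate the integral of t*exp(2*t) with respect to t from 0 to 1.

1/4 + exp(2)/4

Integrate by parts once (u = t, dv = exp(2*t) dt).
An antiderivative is F(t) = (2*t - 1)*exp(2*t)/4.
Then F(1) - F(0) = (exp(2)/4) - (-1/4) = 1/4 + exp(2)/4.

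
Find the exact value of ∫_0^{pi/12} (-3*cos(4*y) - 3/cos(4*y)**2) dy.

An antiderivative is F(y) = -3*sin(4*y)/4 - 3*tan(4*y)/4.
Then F(pi/12) - F(0) = (-9*sqrt(3)/8) - (0) = -9*sqrt(3)/8.

-9*sqrt(3)/8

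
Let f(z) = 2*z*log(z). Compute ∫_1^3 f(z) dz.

Integrate by parts once (u = ln z, dv = 2*z dz).
An antiderivative is F(z) = z**2*(2*log(z) - 1)/2.
Then F(3) - F(1) = (-9/2 + 9*log(3)) - (-1/2) = -4 + 9*log(3).

-4 + 9*log(3)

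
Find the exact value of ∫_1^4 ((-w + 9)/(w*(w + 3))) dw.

-4*log(7) + 14*log(2)

Factor the denominator: w**2 + 3*w = (w + 3)w.
Partial fractions: (-w + 9)/(w*(w + 3)) = -4/(w + 3) + 3/w.
An antiderivative is F(w) = 3*log(w) - 4*log(w + 3).
Then F(4) - F(1) = (-4*log(7) + 6*log(2)) - (-8*log(2)) = -4*log(7) + 14*log(2).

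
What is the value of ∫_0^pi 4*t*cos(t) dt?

Integrate by parts once (u = t, dv = 4*cos(t) dt).
An antiderivative is F(t) = 4*t*sin(t) + 4*cos(t).
Then F(pi) - F(0) = (-4) - (4) = -8.

-8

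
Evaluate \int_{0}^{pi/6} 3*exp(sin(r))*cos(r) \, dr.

-3 + 3*exp(1/2)

Let u = sin(r), so du = cos(r) dr. When r = 0, u = 0; when r = pi/6, u = 1/2.
The integral becomes 3·∫ exp(u) du from 0 to 1/2, with antiderivative 3*exp(u).
Back in r: F(r) = 3*exp(sin(r)).
Then F(pi/6) - F(0) = (3*exp(1/2)) - (3) = -3 + 3*exp(1/2).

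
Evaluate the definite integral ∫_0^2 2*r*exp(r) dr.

Integrate by parts once (u = r, dv = 2*exp(r) dr).
An antiderivative is F(r) = (2*r - 2)*exp(r).
Then F(2) - F(0) = (2*exp(2)) - (-2) = 2 + 2*exp(2).

2 + 2*exp(2)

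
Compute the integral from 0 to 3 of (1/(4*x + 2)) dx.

An antiderivative is F(x) = log(4*x + 2)/4.
Then F(3) - F(0) = (log(14)/4) - (log(2)/4) = log(7)/4.

log(7)/4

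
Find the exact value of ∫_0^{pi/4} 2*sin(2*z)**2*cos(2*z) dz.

1/3

Let u = sin(2*z), so du = 2*cos(2*z) dz. When z = 0, u = 0; when z = pi/4, u = 1.
The integral becomes ∫ u**2 du from 0 to 1, with antiderivative u**3/3.
Back in z: F(z) = sin(2*z)**3/3.
Then F(pi/4) - F(0) = (1/3) - (0) = 1/3.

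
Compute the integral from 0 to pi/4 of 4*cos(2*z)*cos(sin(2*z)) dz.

Let u = sin(2*z), so du = 2*cos(2*z) dz. When z = 0, u = 0; when z = pi/4, u = 1.
The integral becomes 2·∫ cos(u) du from 0 to 1, with antiderivative 2*sin(u).
Back in z: F(z) = 2*sin(sin(2*z)).
Then F(pi/4) - F(0) = (2*sin(1)) - (0) = 2*sin(1).

2*sin(1)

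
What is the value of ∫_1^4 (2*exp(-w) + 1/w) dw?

(-2 + 2*exp(3) + log(4**exp(4)))*exp(-4)

An antiderivative is F(w) = log(w) - 2*exp(-w).
Then F(4) - F(1) = ((-2 + log(4**exp(4)))*exp(-4)) - (-2*exp(-1)) = (-2 + 2*exp(3) + log(4**exp(4)))*exp(-4).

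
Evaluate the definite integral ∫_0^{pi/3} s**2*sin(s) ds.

-1 - pi**2/18 + sqrt(3)*pi/3

Integrate by parts twice (u = s^2, dv = sin(s) ds).
An antiderivative is F(s) = -s**2*cos(s) + 2*s*sin(s) + 2*cos(s).
Then F(pi/3) - F(0) = (-pi**2/18 + 1 + sqrt(3)*pi/3) - (2) = -1 - pi**2/18 + sqrt(3)*pi/3.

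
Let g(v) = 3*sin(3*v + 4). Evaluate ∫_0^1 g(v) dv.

Let u = 3*v + 4, so du = 3 dv. When v = 0, u = 4; when v = 1, u = 7.
The integral becomes ∫ sin(u) du from 4 to 7, with antiderivative -cos(u).
Back in v: F(v) = -cos(3*v + 4).
Then F(1) - F(0) = (-cos(7)) - (-cos(4)) = -cos(7) + cos(4).

-cos(7) + cos(4)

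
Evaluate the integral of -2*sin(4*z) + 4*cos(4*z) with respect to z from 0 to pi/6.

An antiderivative is F(z) = sin(4*z) + cos(4*z)/2.
Then F(pi/6) - F(0) = (-1/4 + sqrt(3)/2) - (1/2) = -3/4 + sqrt(3)/2.

-3/4 + sqrt(3)/2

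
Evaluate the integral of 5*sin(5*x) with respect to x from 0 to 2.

Let u = 5*x, so du = 5 dx. When x = 0, u = 0; when x = 2, u = 10.
The integral becomes ∫ sin(u) du from 0 to 10, with antiderivative -cos(u).
Back in x: F(x) = -cos(5*x).
Then F(2) - F(0) = (-cos(10)) - (-1) = 1 - cos(10).

1 - cos(10)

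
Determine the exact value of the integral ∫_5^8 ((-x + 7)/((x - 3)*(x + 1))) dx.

Factor the denominator: x**2 - 2*x - 3 = (x + 1)(x - 3).
Partial fractions: (-x + 7)/((x - 3)*(x + 1)) = -2/(x + 1) + 1/(x - 3).
An antiderivative is F(x) = log(x - 3) - 2*log(x + 1).
Then F(8) - F(5) = (log(5/81)) - (-log(18)) = log(10/9).

log(10/9)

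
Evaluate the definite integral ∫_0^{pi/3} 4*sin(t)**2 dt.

-sqrt(3)/2 + 2*pi/3

Use the identity sin^2(t) = (1 - cos(2*t))/2.
An antiderivative is F(t) = 2*t - sin(2*t).
Then F(pi/3) - F(0) = (-sqrt(3)/2 + 2*pi/3) - (0) = -sqrt(3)/2 + 2*pi/3.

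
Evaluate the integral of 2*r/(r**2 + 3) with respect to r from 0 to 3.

Let u = r**2 + 3, so du = 2*r dr. When r = 0, u = 3; when r = 3, u = 12.
The integral becomes ∫ 1/u du from 3 to 12, with antiderivative log(u).
Back in r: F(r) = log(r**2 + 3).
Then F(3) - F(0) = (log(12)) - (log(3)) = log(4).

log(4)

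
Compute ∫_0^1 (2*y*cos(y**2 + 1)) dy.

-sin(1) + sin(2)

Let u = y**2 + 1, so du = 2*y dy. When y = 0, u = 1; when y = 1, u = 2.
The integral becomes ∫ cos(u) du from 1 to 2, with antiderivative sin(u).
Back in y: F(y) = sin(y**2 + 1).
Then F(1) - F(0) = (sin(2)) - (sin(1)) = -sin(1) + sin(2).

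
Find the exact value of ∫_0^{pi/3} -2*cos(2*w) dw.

-sqrt(3)/2

An antiderivative is F(w) = -sin(2*w).
Then F(pi/3) - F(0) = (-sqrt(3)/2) - (0) = -sqrt(3)/2.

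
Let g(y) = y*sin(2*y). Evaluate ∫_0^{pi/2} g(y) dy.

Integrate by parts once (u = y, dv = sin(2*y) dy).
An antiderivative is F(y) = -y*cos(2*y)/2 + sin(2*y)/4.
Then F(pi/2) - F(0) = (pi/4) - (0) = pi/4.

pi/4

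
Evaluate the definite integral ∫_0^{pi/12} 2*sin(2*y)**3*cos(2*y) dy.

1/64

Let u = sin(2*y), so du = 2*cos(2*y) dy. When y = 0, u = 0; when y = pi/12, u = 1/2.
The integral becomes ∫ u**3 du from 0 to 1/2, with antiderivative u**4/4.
Back in y: F(y) = sin(2*y)**4/4.
Then F(pi/12) - F(0) = (1/64) - (0) = 1/64.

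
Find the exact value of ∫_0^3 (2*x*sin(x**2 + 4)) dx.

Let u = x**2 + 4, so du = 2*x dx. When x = 0, u = 4; when x = 3, u = 13.
The integral becomes ∫ sin(u) du from 4 to 13, with antiderivative -cos(u).
Back in x: F(x) = -cos(x**2 + 4).
Then F(3) - F(0) = (-cos(13)) - (-cos(4)) = -cos(13) + cos(4).

-cos(13) + cos(4)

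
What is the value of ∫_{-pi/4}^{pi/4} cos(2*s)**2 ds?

Use the identity cos^2(2*s) = (1 + cos(4*s))/2.
An antiderivative is F(s) = s/2 + sin(4*s)/8.
Then F(pi/4) - F(-pi/4) = (pi/8) - (-pi/8) = pi/4.

pi/4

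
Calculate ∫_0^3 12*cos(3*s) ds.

4*sin(9)

Let u = 3*s, so du = 3 ds. When s = 0, u = 0; when s = 3, u = 9.
The integral becomes 4·∫ cos(u) du from 0 to 9, with antiderivative 4*sin(u).
Back in s: F(s) = 4*sin(3*s).
Then F(3) - F(0) = (4*sin(9)) - (0) = 4*sin(9).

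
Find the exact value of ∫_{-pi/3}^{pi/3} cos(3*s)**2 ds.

Use the identity cos^2(3*s) = (1 + cos(6*s))/2.
An antiderivative is F(s) = s/2 + sin(6*s)/12.
Then F(pi/3) - F(-pi/3) = (pi/6) - (-pi/6) = pi/3.

pi/3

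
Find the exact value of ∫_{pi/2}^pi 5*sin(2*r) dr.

-5

An antiderivative is F(r) = -5*cos(2*r)/2.
Then F(pi) - F(pi/2) = (-5/2) - (5/2) = -5.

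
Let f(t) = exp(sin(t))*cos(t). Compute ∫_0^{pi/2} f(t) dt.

-1 + E

Let u = sin(t), so du = cos(t) dt. When t = 0, u = 0; when t = pi/2, u = 1.
The integral becomes ∫ exp(u) du from 0 to 1, with antiderivative exp(u).
Back in t: F(t) = exp(sin(t)).
Then F(pi/2) - F(0) = (E) - (1) = -1 + E.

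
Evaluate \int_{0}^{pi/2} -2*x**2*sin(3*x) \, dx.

Integrate by parts twice (u = x^2, dv = -2*sin(3*x) dx).
An antiderivative is F(x) = 2*x**2*cos(3*x)/3 - 4*x*sin(3*x)/9 - 4*cos(3*x)/27.
Then F(pi/2) - F(0) = (2*pi/9) - (-4/27) = 4/27 + 2*pi/9.

4/27 + 2*pi/9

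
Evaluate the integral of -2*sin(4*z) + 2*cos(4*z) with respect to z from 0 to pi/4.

-1

An antiderivative is F(z) = sin(4*z)/2 + cos(4*z)/2.
Then F(pi/4) - F(0) = (-1/2) - (1/2) = -1.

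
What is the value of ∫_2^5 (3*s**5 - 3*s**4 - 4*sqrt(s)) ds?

By the power rule, an antiderivative is F(s) = s**6/2 - 3*s**5/5 - 8*s**(3/2)/3.
Then F(5) - F(2) = (11875/2 - 40*sqrt(5)/3) - (64/5 - 16*sqrt(2)/3) = -40*sqrt(5)/3 + 16*sqrt(2)/3 + 59247/10.

-40*sqrt(5)/3 + 16*sqrt(2)/3 + 59247/10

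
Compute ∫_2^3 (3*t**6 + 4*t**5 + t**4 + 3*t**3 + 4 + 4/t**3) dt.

1790447/1260

By the power rule, an antiderivative is F(t) = 3*t**7/7 + 2*t**6/3 + t**5/5 + 3*t**4/4 + 4*t - 2/t**2.
Then F(3) - F(2) = (1945961/1260) - (25919/210) = 1790447/1260.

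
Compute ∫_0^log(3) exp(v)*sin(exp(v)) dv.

Let u = exp(v), so du = exp(v) dv. When v = 0, u = 1; when v = log(3), u = 3.
The integral becomes ∫ sin(u) du from 1 to 3, with antiderivative -cos(u).
Back in v: F(v) = -cos(exp(v)).
Then F(log(3)) - F(0) = (-cos(3)) - (-cos(1)) = cos(1) - cos(3).

cos(1) - cos(3)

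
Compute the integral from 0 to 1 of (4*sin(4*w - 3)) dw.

Let u = 4*w - 3, so du = 4 dw. When w = 0, u = -3; when w = 1, u = 1.
The integral becomes ∫ sin(u) du from -3 to 1, with antiderivative -cos(u).
Back in w: F(w) = -cos(4*w - 3).
Then F(1) - F(0) = (-cos(1)) - (-cos(3)) = cos(3) - cos(1).

cos(3) - cos(1)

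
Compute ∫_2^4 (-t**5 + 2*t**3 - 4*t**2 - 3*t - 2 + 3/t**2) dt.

By the power rule, an antiderivative is F(t) = -t**6/6 + t**4/2 - 4*t**3/3 - 3*t**2/2 - 2*t - 3/t.
Then F(4) - F(2) = (-2691/4) - (-149/6) = -7775/12.

-7775/12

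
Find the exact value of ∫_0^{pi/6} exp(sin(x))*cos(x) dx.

Let u = sin(x), so du = cos(x) dx. When x = 0, u = 0; when x = pi/6, u = 1/2.
The integral becomes ∫ exp(u) du from 0 to 1/2, with antiderivative exp(u).
Back in x: F(x) = exp(sin(x)).
Then F(pi/6) - F(0) = (exp(1/2)) - (1) = -1 + exp(1/2).

-1 + exp(1/2)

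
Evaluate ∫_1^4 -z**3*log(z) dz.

Integrate by parts once (u = ln z, dv = -z**3 dz).
An antiderivative is F(z) = -z**4*(4*log(z) - 1)/16.
Then F(4) - F(1) = (16 - 128*log(2)) - (1/16) = 255/16 - 128*log(2).

255/16 - 128*log(2)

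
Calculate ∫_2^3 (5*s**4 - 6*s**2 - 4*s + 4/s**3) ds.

By the power rule, an antiderivative is F(s) = s**5 - 2*s**3 - 2*s**2 - 2/s**2.
Then F(3) - F(2) = (1537/9) - (15/2) = 2939/18.

2939/18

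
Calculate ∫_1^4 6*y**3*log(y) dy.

Integrate by parts once (u = ln y, dv = 6*y**3 dy).
An antiderivative is F(y) = 3*y**4*(4*log(y) - 1)/8.
Then F(4) - F(1) = (-96 + 768*log(2)) - (-3/8) = -765/8 + 768*log(2).

-765/8 + 768*log(2)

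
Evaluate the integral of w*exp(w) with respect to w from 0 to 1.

1

Integrate by parts once (u = w, dv = exp(w) dw).
An antiderivative is F(w) = (w - 1)*exp(w).
Then F(1) - F(0) = (0) - (-1) = 1.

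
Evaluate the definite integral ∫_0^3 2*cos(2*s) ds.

sin(6)

Let u = 2*s, so du = 2 ds. When s = 0, u = 0; when s = 3, u = 6.
The integral becomes ∫ cos(u) du from 0 to 6, with antiderivative sin(u).
Back in s: F(s) = sin(2*s).
Then F(3) - F(0) = (sin(6)) - (0) = sin(6).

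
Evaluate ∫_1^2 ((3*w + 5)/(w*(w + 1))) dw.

-2*log(3) + 7*log(2)

Factor the denominator: w**2 + w = (w + 1)w.
Partial fractions: (3*w + 5)/(w*(w + 1)) = -2/(w + 1) + 5/w.
An antiderivative is F(w) = 5*log(w) - 2*log(w + 1).
Then F(2) - F(1) = (log(32/9)) - (-log(4)) = -2*log(3) + 7*log(2).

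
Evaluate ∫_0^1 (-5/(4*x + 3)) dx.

-5*log(7)/4 + 5*log(3)/4

An antiderivative is F(x) = -5*log(4*x + 3)/4.
Then F(1) - F(0) = (-5*log(7)/4) - (-5*log(3)/4) = -5*log(7)/4 + 5*log(3)/4.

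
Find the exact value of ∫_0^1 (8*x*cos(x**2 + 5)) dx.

4*sin(6) - 4*sin(5)

Let u = x**2 + 5, so du = 2*x dx. When x = 0, u = 5; when x = 1, u = 6.
The integral becomes 4·∫ cos(u) du from 5 to 6, with antiderivative 4*sin(u).
Back in x: F(x) = 4*sin(x**2 + 5).
Then F(1) - F(0) = (4*sin(6)) - (4*sin(5)) = 4*sin(6) - 4*sin(5).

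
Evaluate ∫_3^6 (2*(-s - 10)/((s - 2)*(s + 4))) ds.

-6*log(2) - 2*log(7) + 2*log(5)

Factor the denominator: s**2 + 2*s - 8 = (s + 4)(s - 2).
Partial fractions: 2*(-s - 10)/((s - 2)*(s + 4)) = 2/(s + 4) - 4/(s - 2).
An antiderivative is F(s) = -4*log(s - 2) + 2*log(s + 4).
Then F(6) - F(3) = (log(25/64)) - (log(49)) = -6*log(2) - 2*log(7) + 2*log(5).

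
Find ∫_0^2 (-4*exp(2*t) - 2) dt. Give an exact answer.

-2*exp(4) - 2

An antiderivative is F(t) = -2*exp(2*t) - 2*t.
Then F(2) - F(0) = (-2*exp(4) - 4) - (-2) = -2*exp(4) - 2.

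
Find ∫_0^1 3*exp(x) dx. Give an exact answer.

-3 + 3*E

An antiderivative is F(x) = 3*exp(x).
Then F(1) - F(0) = (3*E) - (3) = -3 + 3*E.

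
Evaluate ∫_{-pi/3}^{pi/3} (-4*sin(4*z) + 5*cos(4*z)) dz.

-5*sqrt(3)/4

An antiderivative is F(z) = 5*sin(4*z)/4 + cos(4*z).
Then F(pi/3) - F(-pi/3) = (-5*sqrt(3)/8 - 1/2) - (-1/2 + 5*sqrt(3)/8) = -5*sqrt(3)/4.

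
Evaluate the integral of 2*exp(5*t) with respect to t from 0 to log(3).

484/5

Let u = exp(t), so du = exp(t) dt. When t = 0, u = 1; when t = log(3), u = 3.
The integral becomes 2·∫ u**4 du from 1 to 3, with antiderivative 2*u**5/5.
Back in t: F(t) = 2*exp(5*t)/5.
Then F(log(3)) - F(0) = (486/5) - (2/5) = 484/5.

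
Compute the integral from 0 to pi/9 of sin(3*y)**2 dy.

-sqrt(3)/24 + pi/18

Use the identity sin^2(3*y) = (1 - cos(6*y))/2.
An antiderivative is F(y) = y/2 - sin(6*y)/12.
Then F(pi/9) - F(0) = (-sqrt(3)/24 + pi/18) - (0) = -sqrt(3)/24 + pi/18.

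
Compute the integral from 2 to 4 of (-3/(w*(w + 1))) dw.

Factor the denominator: w**2 + w = (w + 1)w.
Partial fractions: -3/(w*(w + 1)) = 3/(w + 1) - 3/w.
An antiderivative is F(w) = -3*log(w) + 3*log(w + 1).
Then F(4) - F(2) = (-6*log(2) + 3*log(5)) - (log(27/8)) = -3*log(3) - 3*log(2) + 3*log(5).

-3*log(3) - 3*log(2) + 3*log(5)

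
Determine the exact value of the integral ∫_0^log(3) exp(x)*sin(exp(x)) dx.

Let u = exp(x), so du = exp(x) dx. When x = 0, u = 1; when x = log(3), u = 3.
The integral becomes ∫ sin(u) du from 1 to 3, with antiderivative -cos(u).
Back in x: F(x) = -cos(exp(x)).
Then F(log(3)) - F(0) = (-cos(3)) - (-cos(1)) = cos(1) - cos(3).

cos(1) - cos(3)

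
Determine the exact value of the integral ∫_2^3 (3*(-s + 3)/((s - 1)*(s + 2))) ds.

-5*log(5) + 12*log(2)

Factor the denominator: s**2 + s - 2 = (s + 2)(s - 1).
Partial fractions: 3*(-s + 3)/((s - 1)*(s + 2)) = -5/(s + 2) + 2/(s - 1).
An antiderivative is F(s) = 2*log(s - 1) - 5*log(s + 2).
Then F(3) - F(2) = (-5*log(5) + 2*log(2)) - (-10*log(2)) = -5*log(5) + 12*log(2).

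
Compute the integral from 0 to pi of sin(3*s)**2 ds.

Use the identity sin^2(3*s) = (1 - cos(6*s))/2.
An antiderivative is F(s) = s/2 - sin(6*s)/12.
Then F(pi) - F(0) = (pi/2) - (0) = pi/2.

pi/2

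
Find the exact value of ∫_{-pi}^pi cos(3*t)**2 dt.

pi

Use the identity cos^2(3*t) = (1 + cos(6*t))/2.
An antiderivative is F(t) = t/2 + sin(6*t)/12.
Then F(pi) - F(-pi) = (pi/2) - (-pi/2) = pi.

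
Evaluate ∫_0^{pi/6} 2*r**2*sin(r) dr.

-4 - sqrt(3)*pi**2/36 + pi/3 + 2*sqrt(3)

Integrate by parts twice (u = r^2, dv = 2*sin(r) dr).
An antiderivative is F(r) = -2*r**2*cos(r) + 4*r*sin(r) + 4*cos(r).
Then F(pi/6) - F(0) = (-sqrt(3)*pi**2/36 + pi/3 + 2*sqrt(3)) - (4) = -4 - sqrt(3)*pi**2/36 + pi/3 + 2*sqrt(3).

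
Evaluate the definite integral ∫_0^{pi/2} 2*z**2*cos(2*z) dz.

-pi/2

Integrate by parts twice (u = z^2, dv = 2*cos(2*z) dz).
An antiderivative is F(z) = z**2*sin(2*z) + z*cos(2*z) - sin(2*z)/2.
Then F(pi/2) - F(0) = (-pi/2) - (0) = -pi/2.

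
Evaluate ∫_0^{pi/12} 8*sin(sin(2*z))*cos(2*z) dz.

Let u = sin(2*z), so du = 2*cos(2*z) dz. When z = 0, u = 0; when z = pi/12, u = 1/2.
The integral becomes 4·∫ sin(u) du from 0 to 1/2, with antiderivative -4*cos(u).
Back in z: F(z) = -4*cos(sin(2*z)).
Then F(pi/12) - F(0) = (-4*cos(1/2)) - (-4) = 4 - 4*cos(1/2).

4 - 4*cos(1/2)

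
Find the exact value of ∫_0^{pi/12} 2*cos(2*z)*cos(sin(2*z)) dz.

sin(1/2)

Let u = sin(2*z), so du = 2*cos(2*z) dz. When z = 0, u = 0; when z = pi/12, u = 1/2.
The integral becomes ∫ cos(u) du from 0 to 1/2, with antiderivative sin(u).
Back in z: F(z) = sin(sin(2*z)).
Then F(pi/12) - F(0) = (sin(1/2)) - (0) = sin(1/2).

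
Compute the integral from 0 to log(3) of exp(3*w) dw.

26/3

Let u = exp(w), so du = exp(w) dw. When w = 0, u = 1; when w = log(3), u = 3.
The integral becomes ∫ u**2 du from 1 to 3, with antiderivative u**3/3.
Back in w: F(w) = exp(3*w)/3.
Then F(log(3)) - F(0) = (9) - (1/3) = 26/3.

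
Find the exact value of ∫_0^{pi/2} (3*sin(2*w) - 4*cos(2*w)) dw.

3

An antiderivative is F(w) = -2*sin(2*w) - 3*cos(2*w)/2.
Then F(pi/2) - F(0) = (3/2) - (-3/2) = 3.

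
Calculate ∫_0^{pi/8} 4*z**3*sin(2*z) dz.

Integrate by parts 3 times (u = z^3, dv = 4*sin(2*z) dz).
An antiderivative is F(z) = -2*z**3*cos(2*z) + 3*z**2*sin(2*z) + 3*z*cos(2*z) - 3*sin(2*z)/2.
Then F(pi/8) - F(0) = (sqrt(2)*(-384 - pi**3 + 12*pi**2 + 96*pi)/512) - (0) = sqrt(2)*(-384 - pi**3 + 12*pi**2 + 96*pi)/512.

sqrt(2)*(-384 - pi**3 + 12*pi**2 + 96*pi)/512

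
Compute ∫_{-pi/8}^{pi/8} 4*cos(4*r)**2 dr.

Use the identity cos^2(4*r) = (1 + cos(8*r))/2.
An antiderivative is F(r) = 2*r + sin(8*r)/4.
Then F(pi/8) - F(-pi/8) = (pi/4) - (-pi/4) = pi/2.

pi/2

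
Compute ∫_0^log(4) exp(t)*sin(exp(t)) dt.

cos(1) - cos(4)

Let u = exp(t), so du = exp(t) dt. When t = 0, u = 1; when t = log(4), u = 4.
The integral becomes ∫ sin(u) du from 1 to 4, with antiderivative -cos(u).
Back in t: F(t) = -cos(exp(t)).
Then F(log(4)) - F(0) = (-cos(4)) - (-cos(1)) = cos(1) - cos(4).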